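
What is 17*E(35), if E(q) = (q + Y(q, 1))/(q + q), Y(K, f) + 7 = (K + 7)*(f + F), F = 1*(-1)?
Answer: 34/5 ≈ 6.8000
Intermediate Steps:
F = -1
Y(K, f) = -7 + (-1 + f)*(7 + K) (Y(K, f) = -7 + (K + 7)*(f - 1) = -7 + (7 + K)*(-1 + f) = -7 + (-1 + f)*(7 + K))
E(q) = (-7 + q)/(2*q) (E(q) = (q + (-14 - q + 7*1 + q*1))/(q + q) = (q + (-14 - q + 7 + q))/((2*q)) = (q - 7)*(1/(2*q)) = (-7 + q)*(1/(2*q)) = (-7 + q)/(2*q))
17*E(35) = 17*((½)*(-7 + 35)/35) = 17*((½)*(1/35)*28) = 17*(⅖) = 34/5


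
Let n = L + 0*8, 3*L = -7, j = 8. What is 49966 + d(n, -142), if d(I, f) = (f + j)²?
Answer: 67922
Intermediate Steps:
L = -7/3 (L = (⅓)*(-7) = -7/3 ≈ -2.3333)
n = -7/3 (n = -7/3 + 0*8 = -7/3 + 0 = -7/3 ≈ -2.3333)
d(I, f) = (8 + f)² (d(I, f) = (f + 8)² = (8 + f)²)
49966 + d(n, -142) = 49966 + (8 - 142)² = 49966 + (-134)² = 49966 + 17956 = 67922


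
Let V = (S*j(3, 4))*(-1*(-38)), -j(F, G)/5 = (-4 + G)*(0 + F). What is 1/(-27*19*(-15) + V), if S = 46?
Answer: 1/7695 ≈ 0.00012995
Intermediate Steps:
j(F, G) = -5*F*(-4 + G) (j(F, G) = -5*(-4 + G)*(0 + F) = -5*(-4 + G)*F = -5*F*(-4 + G))
V = 0 (V = (46*(5*3*(4 - 1*4)))*(-1*(-38)) = (46*(5*3*(4 - 4)))*38 = (46*(5*3*0))*38 = (46*0)*38 = 0*38 = 0)
1/(-27*19*(-15) + V) = 1/(-27*19*(-15) + 0) = 1/(-513*(-15) + 0) = 1/(7695 + 0) = 1/7695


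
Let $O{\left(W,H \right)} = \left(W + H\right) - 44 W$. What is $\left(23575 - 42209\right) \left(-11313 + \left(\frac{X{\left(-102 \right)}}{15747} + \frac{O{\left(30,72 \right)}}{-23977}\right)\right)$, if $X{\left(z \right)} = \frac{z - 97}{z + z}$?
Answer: $\frac{8118480807294126577}{38511713538} \approx 2.1081 \cdot 10^{8}$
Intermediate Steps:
$X{\left(z \right)} = \frac{-97 + z}{2 z}$
$O{\left(W,H \right)} = H - 43 W$ ($O{\left(W,H \right)} = \left(H + W\right) - 44 W = H - 43 W$)
$\left(23575 - 42209\right) \left(-11313 + \left(\frac{X{\left(-102 \right)}}{15747} + \frac{O{\left(30,72 \right)}}{-23977}\right)\right) = \left(23575 - 42209\right) \left(-11313 + \left(\frac{\frac{1}{2} \frac{1}{-102} \left(-97 - 102\right)}{15747} + \frac{72 - 1290}{-23977}\right)\right) = - 18634 \left(-11313 + \left(\frac{1}{2} \left(- \frac{1}{102}\right) \left(-199\right) \frac{1}{15747} + \left(72 - 1290\right) \left(- \frac{1}{23977}\right)\right)\right) = - 18634 \left(-11313 + \left(\frac{199}{204} \cdot \frac{1}{15747} - - \frac{1218}{23977}\right)\right) = - 18634 \left(-11313 + \left(\frac{199}{3212388} + \frac{1218}{23977}\right)\right) = - 18634 \left(-11313 + \frac{3917460007}{77023427076}\right) = \left(-18634\right) \left(- \frac{871362113050781}{77023427076}\right) = \frac{8118480807294126577}{38511713538}$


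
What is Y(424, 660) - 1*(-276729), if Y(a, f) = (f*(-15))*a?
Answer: -3920871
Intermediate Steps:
Y(a, f) = -15*a*f (Y(a, f) = (-15*f)*a = -15*a*f)
Y(424, 660) - 1*(-276729) = -15*424*660 - 1*(-276729) = -4197600 + 276729 = -3920871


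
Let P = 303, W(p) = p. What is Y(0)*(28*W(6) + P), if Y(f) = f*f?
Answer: 0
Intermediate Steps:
Y(f) = f**2
Y(0)*(28*W(6) + P) = 0**2*(28*6 + 303) = 0*(168 + 303) = 0*471 = 0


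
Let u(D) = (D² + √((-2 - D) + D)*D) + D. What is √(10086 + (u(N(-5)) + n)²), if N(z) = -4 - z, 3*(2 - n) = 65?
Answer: √(93565 - 318*I*√2)/3 ≈ 101.96 - 0.24504*I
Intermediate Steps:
n = -59/3 (n = 2 - ⅓*65 = 2 - 65/3 = -59/3 ≈ -19.667)
u(D) = D + D² + I*D*√2 (u(D) = (D² + √(-2)*D) + D = (D² + (I*√2)*D) + D = (D² + I*D*√2) + D = D + D² + I*D*√2)
√(10086 + (u(N(-5)) + n)²) = √(10086 + ((-4 - 1*(-5))*(1 + (-4 - 1*(-5)) + I*√2) - 59/3)²) = √(10086 + ((-4 + 5)*(1 + (-4 + 5) + I*√2) - 59/3)²) = √(10086 + (1*(1 + 1 + I*√2) - 59/3)²) = √(10086 + (1*(2 + I*√2) - 59/3)²) = √(10086 + ((2 + I*√2) - 59/3)²) = √(10086 + (-53/3 + I*√2)²)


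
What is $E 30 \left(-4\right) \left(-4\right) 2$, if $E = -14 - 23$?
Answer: $-35520$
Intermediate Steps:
$E = -37$
$E 30 \left(-4\right) \left(-4\right) 2 = \left(-37\right) 30 \left(-4\right) \left(-4\right) 2 = - 1110 \cdot 16 \cdot 2 = \left(-1110\right) 32 = -35520$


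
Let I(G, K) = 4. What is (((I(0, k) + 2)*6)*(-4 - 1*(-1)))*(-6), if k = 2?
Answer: 648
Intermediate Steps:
(((I(0, k) + 2)*6)*(-4 - 1*(-1)))*(-6) = (((4 + 2)*6)*(-4 - 1*(-1)))*(-6) = ((6*6)*(-4 + 1))*(-6) = (36*(-3))*(-6) = -108*(-6) = 648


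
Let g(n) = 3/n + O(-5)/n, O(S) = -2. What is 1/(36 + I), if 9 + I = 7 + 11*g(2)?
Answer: 2/79 ≈ 0.025316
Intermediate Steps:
g(n) = 1/n (g(n) = 3/n - 2/n = 1/n)
I = 7/2 (I = -9 + (7 + 11/2) = -9 + 25/2 = 7/2 ≈ 3.5000)
1/(36 + I) = 1/(36 + 7/2) = 1/(79/2) = 2/79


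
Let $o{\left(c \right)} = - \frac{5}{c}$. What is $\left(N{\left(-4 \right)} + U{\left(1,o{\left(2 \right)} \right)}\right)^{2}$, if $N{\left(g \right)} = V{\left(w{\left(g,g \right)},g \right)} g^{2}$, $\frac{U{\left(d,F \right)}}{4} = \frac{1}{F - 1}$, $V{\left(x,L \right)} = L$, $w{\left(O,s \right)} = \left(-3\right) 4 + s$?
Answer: $\frac{207936}{49} \approx 4243.6$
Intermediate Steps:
$w{\left(O,s \right)} = -12 + s$
$U{\left(d,F \right)} = \frac{4}{-1 + F}$ ($U{\left(d,F \right)} = \frac{4}{F - 1} = \frac{4}{-1 + F}$)
$N{\left(g \right)} = g^{3}$ ($N{\left(g \right)} = g g^{2} = g^{3}$)
$\left(N{\left(-4 \right)} + U{\left(1,o{\left(2 \right)} \right)}\right)^{2} = \left(\left(-4\right)^{3} + \frac{4}{-1 - \frac{5}{2}}\right)^{2} = \left(-64 + \frac{4}{-1 - \frac{5}{2}}\right)^{2} = \left(-64 + \frac{4}{- \frac{7}{2}}\right)^{2} = \left(-64 + 4 \left(- \frac{2}{7}\right)\right)^{2} = \left(-64 - \frac{8}{7}\right)^{2} = \left(- \frac{456}{7}\right)^{2} = \frac{207936}{49}$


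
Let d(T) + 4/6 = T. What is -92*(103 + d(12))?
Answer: -31556/3 ≈ -10519.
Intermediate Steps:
d(T) = -⅔ + T
-92*(103 + d(12)) = -92*(103 + (-⅔ + 12)) = -92*(103 + 34/3) = -92*343/3 = -31556/3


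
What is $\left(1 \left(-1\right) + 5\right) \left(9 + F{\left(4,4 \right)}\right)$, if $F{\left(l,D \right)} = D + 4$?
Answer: $68$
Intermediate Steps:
$F{\left(l,D \right)} = 4 + D$
$\left(1 \left(-1\right) + 5\right) \left(9 + F{\left(4,4 \right)}\right) = \left(1 \left(-1\right) + 5\right) \left(9 + \left(4 + 4\right)\right) = \left(-1 + 5\right) \left(9 + 8\right) = 4 \cdot 17 = 68$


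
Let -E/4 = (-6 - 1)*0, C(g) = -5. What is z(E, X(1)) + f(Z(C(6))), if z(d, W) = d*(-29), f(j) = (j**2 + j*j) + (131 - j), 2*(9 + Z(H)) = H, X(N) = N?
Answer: 407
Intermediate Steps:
Z(H) = -9 + H/2
f(j) = 131 - j + 2*j**2 (f(j) = (j**2 + j**2) + (131 - j) = 2*j**2 + (131 - j) = 131 - j + 2*j**2)
E = 0 (E = -4*(-6 - 1)*0 = -(-28)*0 = -4*0 = 0)
z(d, W) = -29*d
z(E, X(1)) + f(Z(C(6))) = -29*0 + (131 - (-9 + (1/2)*(-5)) + 2*(-9 + (1/2)*(-5))**2) = 0 + (131 - (-9 - 5/2) + 2*(-9 - 5/2)**2) = 0 + (131 - 1*(-23/2) + 2*(-23/2)**2) = 0 + (131 + 23/2 + 2*(529/4)) = 0 + (131 + 23/2 + 529/2) = 0 + 407 = 407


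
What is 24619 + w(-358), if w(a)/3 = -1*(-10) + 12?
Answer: 24685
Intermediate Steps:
w(a) = 66 (w(a) = 3*(-1*(-10) + 12) = 3*(10 + 12) = 3*22 = 66)
24619 + w(-358) = 24619 + 66 = 24685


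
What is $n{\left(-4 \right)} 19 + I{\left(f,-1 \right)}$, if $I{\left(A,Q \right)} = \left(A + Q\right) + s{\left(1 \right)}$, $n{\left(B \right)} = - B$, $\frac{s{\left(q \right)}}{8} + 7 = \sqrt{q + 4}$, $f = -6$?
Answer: $13 + 8 \sqrt{5} \approx 30.889$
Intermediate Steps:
$s{\left(q \right)} = -56 + 8 \sqrt{4 + q}$ ($s{\left(q \right)} = -56 + 8 \sqrt{q + 4} = -56 + 8 \sqrt{4 + q}$)
$I{\left(A,Q \right)} = -56 + A + Q + 8 \sqrt{5}$ ($I{\left(A,Q \right)} = \left(A + Q\right) - \left(56 - 8 \sqrt{4 + 1}\right) = \left(A + Q\right) - \left(56 - 8 \sqrt{5}\right) = -56 + A + Q + 8 \sqrt{5}$)
$n{\left(-4 \right)} 19 + I{\left(f,-1 \right)} = \left(-1\right) \left(-4\right) 19 - \left(63 - 8 \sqrt{5}\right) = 4 \cdot 19 - \left(63 - 8 \sqrt{5}\right) = 76 - \left(63 - 8 \sqrt{5}\right) = 13 + 8 \sqrt{5}$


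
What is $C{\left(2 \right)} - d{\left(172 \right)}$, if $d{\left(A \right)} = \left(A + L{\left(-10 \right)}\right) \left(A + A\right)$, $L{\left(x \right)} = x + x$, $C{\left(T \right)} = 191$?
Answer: $-52097$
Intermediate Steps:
$L{\left(x \right)} = 2 x$
$d{\left(A \right)} = 2 A \left(-20 + A\right)$ ($d{\left(A \right)} = \left(A + 2 \left(-10\right)\right) \left(A + A\right) = \left(A - 20\right) 2 A = \left(-20 + A\right) 2 A = 2 A \left(-20 + A\right)$)
$C{\left(2 \right)} - d{\left(172 \right)} = 191 - 2 \cdot 172 \left(-20 + 172\right) = 191 - 2 \cdot 172 \cdot 152 = 191 - 52288 = -52097$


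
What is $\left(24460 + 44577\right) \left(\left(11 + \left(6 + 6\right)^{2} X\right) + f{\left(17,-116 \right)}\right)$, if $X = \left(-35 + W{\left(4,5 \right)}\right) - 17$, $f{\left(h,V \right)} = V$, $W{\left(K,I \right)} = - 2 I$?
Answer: $-623611221$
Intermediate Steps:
$X = -62$ ($X = \left(-35 - 10\right) - 17 = -45 - 17 = -62$)
$\left(24460 + 44577\right) \left(\left(11 + \left(6 + 6\right)^{2} X\right) + f{\left(17,-116 \right)}\right) = \left(24460 + 44577\right) \left(\left(11 + \left(6 + 6\right)^{2} \left(-62\right)\right) - 116\right) = 69037 \left(\left(11 + 12^{2} \left(-62\right)\right) - 116\right) = 69037 \left(\left(11 + 144 \left(-62\right)\right) - 116\right) = 69037 \left(\left(11 - 8928\right) - 116\right) = 69037 \left(-8917 - 116\right) = 69037 \left(-9033\right) = -623611221$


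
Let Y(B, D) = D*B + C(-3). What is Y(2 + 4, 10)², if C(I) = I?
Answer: 3249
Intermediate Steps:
Y(B, D) = -3 + B*D (Y(B, D) = D*B - 3 = B*D - 3 = -3 + B*D)
Y(2 + 4, 10)² = (-3 + (2 + 4)*10)² = (-3 + 6*10)² = (-3 + 60)² = 57² = 3249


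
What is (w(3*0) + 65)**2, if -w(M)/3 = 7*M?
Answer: 4225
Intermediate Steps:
w(M) = -21*M
(w(3*0) + 65)**2 = (-63*0 + 65)**2 = (-21*0 + 65)**2 = (0 + 65)**2 = 65**2 = 4225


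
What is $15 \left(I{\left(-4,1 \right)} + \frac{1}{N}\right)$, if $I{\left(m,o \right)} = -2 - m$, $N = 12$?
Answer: $\frac{125}{4} \approx 31.25$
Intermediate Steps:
$15 \left(I{\left(-4,1 \right)} + \frac{1}{N}\right) = 15 \left(\left(-2 - -4\right) + \frac{1}{12}\right) = 15 \left(\left(-2 + 4\right) + \frac{1}{12}\right) = 15 \left(2 + \frac{1}{12}\right) = 15 \cdot \frac{25}{12} = \frac{125}{4}$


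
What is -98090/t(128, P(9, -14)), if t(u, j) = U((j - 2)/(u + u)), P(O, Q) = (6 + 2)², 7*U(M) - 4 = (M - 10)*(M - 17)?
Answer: -11249745920/2744641 ≈ -4098.8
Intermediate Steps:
U(M) = 4/7 + (-17 + M)*(-10 + M)/7 (U(M) = 4/7 + ((M - 10)*(M - 17))/7 = 4/7 + ((-10 + M)*(-17 + M))/7 = 4/7 + ((-17 + M)*(-10 + M))/7 = 4/7 + (-17 + M)*(-10 + M)/7)
P(O, Q) = 64 (P(O, Q) = 8² = 64)
t(u, j) = 174/7 - 27*(-2 + j)/(14*u) + (-2 + j)²/(28*u²) (t(u, j) = 174/7 - 27*(j - 2)/(7*(u + u)) + ((j - 2)/(u + u))²/7 = 174/7 - 27*(-2 + j)/(7*(2*u)) + ((-2 + j)/((2*u)))²/7 = 174/7 - 27*(-2 + j)*1/(2*u)/7 + ((-2 + j)*(1/(2*u)))²/7 = 174/7 - 27*(-2 + j)/(14*u) + ((-2 + j)/(2*u))²/7 = 174/7 - 27*(-2 + j)/(14*u) + ((-2 + j)²/(4*u²))/7 = 174/7 - 27*(-2 + j)/(14*u) + (-2 + j)²/(28*u²))
-98090/t(128, P(9, -14)) = -98090*458752/((-2 + 64)² + 696*128² + 54*128*(2 - 1*64)) = -98090*458752/(62² + 696*16384 + 54*128*(2 - 64)) = -98090*458752/(3844 + 11403264 + 54*128*(-62)) = -98090*458752/(3844 + 11403264 - 428544) = -98090/((1/28)*(1/16384)*10978564) = -98090/2744641/114688 = -98090*114688/2744641 = -11249745920/2744641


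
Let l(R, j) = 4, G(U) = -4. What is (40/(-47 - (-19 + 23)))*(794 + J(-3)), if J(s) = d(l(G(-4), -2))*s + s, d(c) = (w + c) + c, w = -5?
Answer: -1840/3 ≈ -613.33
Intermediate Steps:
d(c) = -5 + 2*c (d(c) = (-5 + c) + c = -5 + 2*c)
J(s) = 4*s (J(s) = (-5 + 2*4)*s + s = (-5 + 8)*s + s = 3*s + s = 4*s)
(40/(-47 - (-19 + 23)))*(794 + J(-3)) = (40/(-47 - (-19 + 23)))*(794 + 4*(-3)) = (40/(-47 - 1*4))*(794 - 12) = (40/(-47 - 4))*782 = (40/(-51))*782 = (40*(-1/51))*782 = -40/51*782 = -1840/3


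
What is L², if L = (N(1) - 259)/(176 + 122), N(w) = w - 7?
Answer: 70225/88804 ≈ 0.79079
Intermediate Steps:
N(w) = -7 + w
L = -265/298 (L = ((-7 + 1) - 259)/(176 + 122) = (-6 - 259)/298 = -265*1/298 = -265/298 ≈ -0.88926)
L² = (-265/298)² = 70225/88804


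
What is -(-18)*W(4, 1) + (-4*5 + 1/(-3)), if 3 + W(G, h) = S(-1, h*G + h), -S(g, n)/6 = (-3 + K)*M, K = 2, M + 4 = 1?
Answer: -1195/3 ≈ -398.33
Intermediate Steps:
M = -3 (M = -4 + 1 = -3)
S(g, n) = -18 (S(g, n) = -6*(-3 + 2)*(-3) = -(-6)*(-3) = -6*3 = -18)
W(G, h) = -21 (W(G, h) = -3 - 18 = -21)
-(-18)*W(4, 1) + (-4*5 + 1/(-3)) = -(-18)*(-21) + (-4*5 + 1/(-3)) = -9*42 + (-20 - 1/3) = -378 - 61/3 = -1195/3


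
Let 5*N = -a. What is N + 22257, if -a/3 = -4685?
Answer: 19446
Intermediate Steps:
a = 14055 (a = -3*(-4685) = 14055)
N = -2811 (N = (-1*14055)/5 = (⅕)*(-14055) = -2811)
N + 22257 = -2811 + 22257 = 19446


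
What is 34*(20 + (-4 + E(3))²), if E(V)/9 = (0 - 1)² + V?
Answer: 35496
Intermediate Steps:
E(V) = 9 + 9*V (E(V) = 9*((0 - 1)² + V) = 9*((-1)² + V) = 9*(1 + V) = 9 + 9*V)
34*(20 + (-4 + E(3))²) = 34*(20 + (-4 + (9 + 9*3))²) = 34*(20 + (-4 + (9 + 27))²) = 34*(20 + (-4 + 36)²) = 34*(20 + 32²) = 34*(20 + 1024) = 34*1044 = 35496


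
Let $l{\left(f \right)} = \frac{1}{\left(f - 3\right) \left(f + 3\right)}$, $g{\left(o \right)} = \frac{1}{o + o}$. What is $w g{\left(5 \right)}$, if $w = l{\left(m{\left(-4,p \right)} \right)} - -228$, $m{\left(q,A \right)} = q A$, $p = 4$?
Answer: $\frac{56317}{2470} \approx 22.8$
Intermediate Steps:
$g{\left(o \right)} = \frac{1}{2 o}$
$m{\left(q,A \right)} = A q$
$l{\left(f \right)} = \frac{1}{\left(-3 + f\right) \left(3 + f\right)}$
$w = \frac{56317}{247}$ ($w = \frac{1}{-9 + \left(4 \left(-4\right)\right)^{2}} - -228 = \frac{1}{-9 + \left(-16\right)^{2}} + 228 = \frac{1}{-9 + 256} + 228 = \frac{1}{247} + 228 = \frac{56317}{247} \approx 228.0$)
$w g{\left(5 \right)} = \frac{56317 \frac{1}{2 \cdot 5}}{247} = \frac{56317 \cdot \frac{1}{2} \cdot \frac{1}{5}}{247} = \frac{56317}{247} \cdot \frac{1}{10} = \frac{56317}{2470}$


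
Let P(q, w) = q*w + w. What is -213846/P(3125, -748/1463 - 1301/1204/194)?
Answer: 158172762104/1195040103 ≈ 132.36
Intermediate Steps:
P(q, w) = w + q*w
-213846/P(3125, -748/1463 - 1301/1204/194) = -213846*1/((1 + 3125)*(-748/1463 - 1301/1204/194)) = -213846*1/(3126*(-748*1/1463 - 1301*1/1204*(1/194))) = -213846*1/(3126*(-68/133 - 1301/1204*1/194)) = -213846*1/(3126*(-68/133 - 1301/233576)) = -213846/((-2293743/4437944*3126)) = -213846/(-3585120309/2218972) = -213846*(-2218972/3585120309) = 158172762104/1195040103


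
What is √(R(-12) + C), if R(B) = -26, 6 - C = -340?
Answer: 8*√5 ≈ 17.889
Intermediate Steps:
C = 346 (C = 6 - 1*(-340) = 6 + 340 = 346)
√(R(-12) + C) = √(-26 + 346) = √320 = 8*√5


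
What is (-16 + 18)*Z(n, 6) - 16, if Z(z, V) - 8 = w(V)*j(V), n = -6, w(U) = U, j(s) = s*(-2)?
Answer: -144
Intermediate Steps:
j(s) = -2*s
Z(z, V) = 8 - 2*V² (Z(z, V) = 8 + V*(-2*V) = 8 - 2*V²)
(-16 + 18)*Z(n, 6) - 16 = (-16 + 18)*(8 - 2*6²) - 16 = 2*(8 - 2*36) - 16 = 2*(8 - 72) - 16 = 2*(-64) - 16 = -128 - 16 = -144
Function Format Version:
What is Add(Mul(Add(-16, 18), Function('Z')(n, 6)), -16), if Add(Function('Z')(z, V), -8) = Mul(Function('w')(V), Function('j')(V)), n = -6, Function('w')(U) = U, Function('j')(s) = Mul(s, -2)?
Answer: -144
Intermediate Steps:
Function('j')(s) = Mul(-2, s)
Function('Z')(z, V) = Add(8, Mul(-2, Pow(V, 2))) (Function('Z')(z, V) = Add(8, Mul(V, Mul(-2, V))) = Add(8, Mul(-2, Pow(V, 2))))
Add(Mul(Add(-16, 18), Function('Z')(n, 6)), -16) = Add(Mul(Add(-16, 18), Add(8, Mul(-2, Pow(6, 2)))), -16) = Add(Mul(2, Add(8, Mul(-2, 36))), -16) = Add(Mul(2, Add(8, -72)), -16) = Add(Mul(2, -64), -16) = Add(-128, -16) = -144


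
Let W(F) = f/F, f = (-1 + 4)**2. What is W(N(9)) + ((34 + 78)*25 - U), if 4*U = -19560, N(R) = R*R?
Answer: 69211/9 ≈ 7690.1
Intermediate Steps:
N(R) = R**2
f = 9 (f = 3**2 = 9)
U = -4890 (U = (1/4)*(-19560) = -4890)
W(F) = 9/F
W(N(9)) + ((34 + 78)*25 - U) = 9/(9**2) + ((34 + 78)*25 - 1*(-4890)) = 9/81 + (112*25 + 4890) = 9*(1/81) + (2800 + 4890) = 1/9 + 7690 = 69211/9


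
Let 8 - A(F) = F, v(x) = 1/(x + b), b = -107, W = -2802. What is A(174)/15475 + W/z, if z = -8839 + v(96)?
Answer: 15361009/50154475 ≈ 0.30627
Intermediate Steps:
v(x) = 1/(-107 + x) (v(x) = 1/(x - 107) = 1/(-107 + x))
A(F) = 8 - F
z = -97230/11 (z = -8839 + 1/(-107 + 96) = -8839 + 1/(-11) = -8839 - 1/11 = -97230/11 ≈ -8839.1)
A(174)/15475 + W/z = (8 - 1*174)/15475 - 2802/(-97230/11) = (8 - 174)*(1/15475) - 2802*(-11/97230) = -166*1/15475 + 5137/16205 = -166/15475 + 5137/16205 = 15361009/50154475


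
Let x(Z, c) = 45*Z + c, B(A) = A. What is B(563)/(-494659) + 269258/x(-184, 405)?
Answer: -133195326647/3895439625 ≈ -34.193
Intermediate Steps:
x(Z, c) = c + 45*Z
B(563)/(-494659) + 269258/x(-184, 405) = 563/(-494659) + 269258/(405 + 45*(-184)) = 563*(-1/494659) + 269258/(405 - 8280) = -563/494659 + 269258/(-7875) = -563/494659 + 269258*(-1/7875) = -563/494659 - 269258/7875 = -133195326647/3895439625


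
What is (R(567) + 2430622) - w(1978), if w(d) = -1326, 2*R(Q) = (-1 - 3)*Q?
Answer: 2430814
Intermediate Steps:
R(Q) = -2*Q (R(Q) = ((-1 - 3)*Q)/2 = (-4*Q)/2 = -2*Q)
(R(567) + 2430622) - w(1978) = (-2*567 + 2430622) - 1*(-1326) = (-1134 + 2430622) + 1326 = 2429488 + 1326 = 2430814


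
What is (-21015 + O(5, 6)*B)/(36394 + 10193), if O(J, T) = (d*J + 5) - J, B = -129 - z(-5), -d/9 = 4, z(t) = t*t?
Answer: 2235/15529 ≈ 0.14392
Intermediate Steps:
z(t) = t²
d = -36 (d = -9*4 = -36)
B = -154 (B = -129 - 1*(-5)² = -129 - 1*25 = -129 - 25 = -154)
O(J, T) = 5 - 37*J (O(J, T) = (-36*J + 5) - J = (5 - 36*J) - J = 5 - 37*J)
(-21015 + O(5, 6)*B)/(36394 + 10193) = (-21015 + (5 - 37*5)*(-154))/(36394 + 10193) = (-21015 + (5 - 185)*(-154))/46587 = (-21015 - 180*(-154))*(1/46587) = (-21015 + 27720)*(1/46587) = 6705*(1/46587) = 2235/15529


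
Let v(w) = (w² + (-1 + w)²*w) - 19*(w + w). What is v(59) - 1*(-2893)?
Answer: 202608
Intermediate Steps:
v(w) = w² - 38*w + w*(-1 + w)² (v(w) = (w² + w*(-1 + w)²) - 38*w = w² - 38*w + w*(-1 + w)²)
v(59) - 1*(-2893) = 59*(-37 + 59² - 1*59) - 1*(-2893) = 59*(-37 + 3481 - 59) + 2893 = 59*3385 + 2893 = 199715 + 2893 = 202608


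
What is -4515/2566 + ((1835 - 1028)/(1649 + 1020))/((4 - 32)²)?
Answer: -4722774339/2684672368 ≈ -1.7592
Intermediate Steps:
-4515/2566 + ((1835 - 1028)/(1649 + 1020))/((4 - 32)²) = -4515*1/2566 + (807/2669)/((-28)²) = -4515/2566 + (807*(1/2669))/784 = -4515/2566 + (807/2669)*(1/784) = -4515/2566 + 807/2092496 = -4722774339/2684672368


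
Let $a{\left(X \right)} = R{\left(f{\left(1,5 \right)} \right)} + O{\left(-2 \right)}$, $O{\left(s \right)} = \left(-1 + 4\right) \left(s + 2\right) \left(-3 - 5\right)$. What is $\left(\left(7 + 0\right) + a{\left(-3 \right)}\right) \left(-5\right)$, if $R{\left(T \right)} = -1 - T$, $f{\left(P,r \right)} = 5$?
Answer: $-5$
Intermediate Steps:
$O{\left(s \right)} = -48 - 24 s$ ($O{\left(s \right)} = 3 \left(2 + s\right) \left(-8\right) = \left(6 + 3 s\right) \left(-8\right) = -48 - 24 s$)
$a{\left(X \right)} = -6$ ($a{\left(X \right)} = \left(-1 - 5\right) - 0 = \left(-1 - 5\right) + \left(-48 + 48\right) = -6 + 0 = -6$)
$\left(\left(7 + 0\right) + a{\left(-3 \right)}\right) \left(-5\right) = \left(\left(7 + 0\right) - 6\right) \left(-5\right) = \left(7 - 6\right) \left(-5\right) = 1 \left(-5\right) = -5$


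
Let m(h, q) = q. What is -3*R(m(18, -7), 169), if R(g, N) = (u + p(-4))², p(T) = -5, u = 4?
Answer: -3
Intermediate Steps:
R(g, N) = 1 (R(g, N) = (4 - 5)² = (-1)² = 1)
-3*R(m(18, -7), 169) = -3*1 = -3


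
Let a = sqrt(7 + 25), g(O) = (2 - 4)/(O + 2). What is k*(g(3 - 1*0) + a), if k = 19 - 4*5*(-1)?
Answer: -78/5 + 156*sqrt(2) ≈ 205.02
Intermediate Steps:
k = 39 (k = 19 - 20*(-1) = 19 - 1*(-20) = 19 + 20 = 39)
g(O) = -2/(2 + O)
a = 4*sqrt(2) (a = sqrt(32) = 4*sqrt(2) ≈ 5.6569)
k*(g(3 - 1*0) + a) = 39*(-2/(2 + (3 - 1*0)) + 4*sqrt(2)) = 39*(-2/(2 + (3 + 0)) + 4*sqrt(2)) = 39*(-2/(2 + 3) + 4*sqrt(2)) = 39*(-2/5 + 4*sqrt(2)) = -78/5 + 156*sqrt(2)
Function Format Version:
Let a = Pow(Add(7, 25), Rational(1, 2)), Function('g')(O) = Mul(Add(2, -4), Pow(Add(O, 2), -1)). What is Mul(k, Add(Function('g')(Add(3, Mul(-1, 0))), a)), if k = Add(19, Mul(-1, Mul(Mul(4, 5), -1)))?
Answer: Add(Rational(-78, 5), Mul(156, Pow(2, Rational(1, 2)))) ≈ 205.02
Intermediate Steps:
k = 39 (k = Add(19, Mul(-1, Mul(20, -1))) = Add(19, Mul(-1, -20)) = Add(19, 20) = 39)
Function('g')(O) = Mul(-2, Pow(Add(2, O), -1))
a = Mul(4, Pow(2, Rational(1, 2))) (a = Pow(32, Rational(1, 2)) = Mul(4, Pow(2, Rational(1, 2))) ≈ 5.6569)
Mul(k, Add(Function('g')(Add(3, Mul(-1, 0))), a)) = Mul(39, Add(Mul(-2, Pow(Add(2, Add(3, Mul(-1, 0))), -1)), Mul(4, Pow(2, Rational(1, 2))))) = Mul(39, Add(Mul(-2, Pow(Add(2, Add(3, 0)), -1)), Mul(4, Pow(2, Rational(1, 2))))) = Mul(39, Add(Mul(-2, Pow(Add(2, 3), -1)), Mul(4, Pow(2, Rational(1, 2))))) = Mul(39, Add(Mul(-2, Pow(5, -1)), Mul(4, Pow(2, Rational(1, 2))))) = Mul(39, Add(Mul(-2, Rational(1, 5)), Mul(4, Pow(2, Rational(1, 2))))) = Mul(39, Add(Rational(-2, 5), Mul(4, Pow(2, Rational(1, 2))))) = Add(Rational(-78, 5), Mul(156, Pow(2, Rational(1, 2))))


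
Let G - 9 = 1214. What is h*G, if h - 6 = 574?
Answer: 709340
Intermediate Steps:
h = 580 (h = 6 + 574 = 580)
G = 1223 (G = 9 + 1214 = 1223)
h*G = 580*1223 = 709340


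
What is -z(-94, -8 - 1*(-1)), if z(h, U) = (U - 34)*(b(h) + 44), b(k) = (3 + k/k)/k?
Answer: 84706/47 ≈ 1802.3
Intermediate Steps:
b(k) = 4/k (b(k) = (3 + 1)/k = 4/k)
z(h, U) = (-34 + U)*(44 + 4/h) (z(h, U) = (U - 34)*(4/h + 44) = (-34 + U)*(44 + 4/h))
-z(-94, -8 - 1*(-1)) = -4*(-34 + (-8 - 1*(-1)) + 11*(-94)*(-34 + (-8 - 1*(-1))))/(-94) = -4*(-1)*(-34 + (-8 + 1) + 11*(-94)*(-34 + (-8 + 1)))/94 = -4*(-1)*(-34 - 7 + 11*(-94)*(-34 - 7))/94 = -4*(-1)*(-34 - 7 + 11*(-94)*(-41))/94 = -4*(-1)*(-34 - 7 + 42394)/94 = -4*(-1)*42353/94 = -1*(-84706/47) = 84706/47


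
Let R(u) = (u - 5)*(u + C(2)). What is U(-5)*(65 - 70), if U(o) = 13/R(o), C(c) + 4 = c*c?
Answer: -13/10 ≈ -1.3000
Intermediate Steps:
C(c) = -4 + c**2 (C(c) = -4 + c*c = -4 + c**2)
R(u) = u*(-5 + u) (R(u) = (u - 5)*(u + (-4 + 2**2)) = (-5 + u)*(u + (-4 + 4)) = (-5 + u)*(u + 0) = (-5 + u)*u = u*(-5 + u))
U(o) = 13/(o*(-5 + o)) (U(o) = 13/((o*(-5 + o))) = 13*(1/(o*(-5 + o))) = 13/(o*(-5 + o)))
U(-5)*(65 - 70) = (13/(-5*(-5 - 5)))*(65 - 70) = (13*(-1/5)/(-10))*(-5) = (13*(-1/5)*(-1/10))*(-5) = (13/50)*(-5) = -13/10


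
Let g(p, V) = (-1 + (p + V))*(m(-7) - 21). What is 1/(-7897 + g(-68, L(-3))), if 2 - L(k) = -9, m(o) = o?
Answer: -1/6273 ≈ -0.00015941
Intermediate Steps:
L(k) = 11 (L(k) = 2 - 1*(-9) = 2 + 9 = 11)
g(p, V) = 28 - 28*V - 28*p (g(p, V) = (-1 + (p + V))*(-7 - 21) = (-1 + (V + p))*(-28) = (-1 + V + p)*(-28) = 28 - 28*V - 28*p)
1/(-7897 + g(-68, L(-3))) = 1/(-7897 + (28 - 28*11 - 28*(-68))) = 1/(-7897 + (28 - 308 + 1904)) = 1/(-7897 + 1624) = 1/(-6273) = -1/6273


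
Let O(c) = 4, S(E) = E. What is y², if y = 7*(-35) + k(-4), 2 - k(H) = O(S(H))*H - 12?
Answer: 46225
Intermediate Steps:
k(H) = 14 - 4*H (k(H) = 2 - (4*H - 12) = 2 - (-12 + 4*H) = 2 + (12 - 4*H) = 14 - 4*H)
y = -215 (y = 7*(-35) + (14 - 4*(-4)) = -245 + (14 + 16) = -245 + 30 = -215)
y² = (-215)² = 46225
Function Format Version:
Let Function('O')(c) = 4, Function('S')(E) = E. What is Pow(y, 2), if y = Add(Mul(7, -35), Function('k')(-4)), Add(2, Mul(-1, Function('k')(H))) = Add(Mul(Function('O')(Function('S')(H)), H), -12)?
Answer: 46225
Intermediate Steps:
Function('k')(H) = Add(14, Mul(-4, H)) (Function('k')(H) = Add(2, Mul(-1, Add(Mul(4, H), -12))) = Add(2, Mul(-1, Add(-12, Mul(4, H)))) = Add(2, Add(12, Mul(-4, H))) = Add(14, Mul(-4, H)))
y = -215 (y = Add(Mul(7, -35), Add(14, Mul(-4, -4))) = Add(-245, Add(14, 16)) = Add(-245, 30) = -215)
Pow(y, 2) = Pow(-215, 2) = 46225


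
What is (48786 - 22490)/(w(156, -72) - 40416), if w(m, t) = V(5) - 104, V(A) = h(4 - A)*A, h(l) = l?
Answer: -26296/40525 ≈ -0.64888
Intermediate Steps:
V(A) = A*(4 - A) (V(A) = (4 - A)*A = A*(4 - A))
w(m, t) = -109 (w(m, t) = 5*(4 - 1*5) - 104 = 5*(4 - 5) - 104 = 5*(-1) - 104 = -5 - 104 = -109)
(48786 - 22490)/(w(156, -72) - 40416) = (48786 - 22490)/(-109 - 40416) = 26296/(-40525) = 26296*(-1/40525) = -26296/40525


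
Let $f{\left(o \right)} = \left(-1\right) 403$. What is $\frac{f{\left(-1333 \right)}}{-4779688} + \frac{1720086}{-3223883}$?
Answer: $- \frac{8220175188319}{15409154888504} \approx -0.53346$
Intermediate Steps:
$f{\left(o \right)} = -403$
$\frac{f{\left(-1333 \right)}}{-4779688} + \frac{1720086}{-3223883} = - \frac{403}{-4779688} + \frac{1720086}{-3223883} = \left(-403\right) \left(- \frac{1}{4779688}\right) + 1720086 \left(- \frac{1}{3223883}\right) = \frac{403}{4779688} - \frac{1720086}{3223883} = - \frac{8220175188319}{15409154888504}$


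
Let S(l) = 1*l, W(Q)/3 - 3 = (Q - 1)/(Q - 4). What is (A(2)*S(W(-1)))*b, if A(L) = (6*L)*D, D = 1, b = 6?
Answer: 3672/5 ≈ 734.40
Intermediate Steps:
W(Q) = 9 + 3*(-1 + Q)/(-4 + Q) (W(Q) = 9 + 3*((Q - 1)/(Q - 4)) = 9 + 3*((-1 + Q)/(-4 + Q)) = 9 + 3*(-1 + Q)/(-4 + Q))
A(L) = 6*L (A(L) = (6*L)*1 = 6*L)
S(l) = l
(A(2)*S(W(-1)))*b = ((6*2)*(3*(-13 + 4*(-1))/(-4 - 1)))*6 = (12*(3*(-13 - 4)/(-5)))*6 = (12*(3*(-⅕)*(-17)))*6 = (12*(51/5))*6 = (612/5)*6 = 3672/5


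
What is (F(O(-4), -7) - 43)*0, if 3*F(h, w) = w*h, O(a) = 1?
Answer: 0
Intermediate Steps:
F(h, w) = h*w/3 (F(h, w) = (w*h)/3 = (h*w)/3 = h*w/3)
(F(O(-4), -7) - 43)*0 = ((⅓)*1*(-7) - 43)*0 = (-7/3 - 43)*0 = -136/3*0 = 0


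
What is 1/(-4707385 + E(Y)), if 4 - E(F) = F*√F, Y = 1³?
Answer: -1/4707382 ≈ -2.1243e-7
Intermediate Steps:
Y = 1
E(F) = 4 - F^(3/2) (E(F) = 4 - F*√F = 4 - F^(3/2))
1/(-4707385 + E(Y)) = 1/(-4707385 + (4 - 1^(3/2))) = 1/(-4707385 + (4 - 1*1)) = 1/(-4707385 + (4 - 1)) = 1/(-4707385 + 3) = 1/(-4707382) = -1/4707382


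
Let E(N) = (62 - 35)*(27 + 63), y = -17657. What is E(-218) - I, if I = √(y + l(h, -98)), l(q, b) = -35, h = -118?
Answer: 2430 - 2*I*√4423 ≈ 2430.0 - 133.01*I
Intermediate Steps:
E(N) = 2430 (E(N) = 27*90 = 2430)
I = 2*I*√4423 (I = √(-17657 - 35) = √(-17692) = 2*I*√4423 ≈ 133.01*I)
E(-218) - I = 2430 - 2*I*√4423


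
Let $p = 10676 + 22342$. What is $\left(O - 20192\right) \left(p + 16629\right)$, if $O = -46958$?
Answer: $-3333796050$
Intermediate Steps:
$p = 33018$
$\left(O - 20192\right) \left(p + 16629\right) = \left(-46958 - 20192\right) \left(33018 + 16629\right) = \left(-67150\right) 49647 = -3333796050$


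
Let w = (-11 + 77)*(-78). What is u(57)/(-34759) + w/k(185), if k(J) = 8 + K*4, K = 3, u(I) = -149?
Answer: -44734088/173795 ≈ -257.40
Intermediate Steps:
w = -5148 (w = 66*(-78) = -5148)
k(J) = 20 (k(J) = 8 + 3*4 = 8 + 12 = 20)
u(57)/(-34759) + w/k(185) = -149/(-34759) - 5148/20 = -149*(-1/34759) - 5148*1/20 = 149/34759 - 1287/5 = -44734088/173795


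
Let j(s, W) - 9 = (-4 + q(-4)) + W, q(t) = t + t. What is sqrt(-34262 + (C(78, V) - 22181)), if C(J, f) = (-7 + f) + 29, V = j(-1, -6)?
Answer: 3*I*sqrt(6270) ≈ 237.55*I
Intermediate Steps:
q(t) = 2*t
j(s, W) = -3 + W (j(s, W) = 9 + ((-4 + 2*(-4)) + W) = 9 + ((-4 - 8) + W) = 9 + (-12 + W) = -3 + W)
V = -9 (V = -3 - 6 = -9)
C(J, f) = 22 + f
sqrt(-34262 + (C(78, V) - 22181)) = sqrt(-34262 + ((22 - 9) - 22181)) = sqrt(-34262 + (13 - 22181)) = sqrt(-34262 - 22168) = sqrt(-56430) = 3*I*sqrt(6270)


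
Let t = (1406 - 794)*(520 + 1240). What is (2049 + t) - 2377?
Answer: 1076792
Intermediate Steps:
t = 1077120 (t = 612*1760 = 1077120)
(2049 + t) - 2377 = (2049 + 1077120) - 2377 = 1079169 - 2377 = 1076792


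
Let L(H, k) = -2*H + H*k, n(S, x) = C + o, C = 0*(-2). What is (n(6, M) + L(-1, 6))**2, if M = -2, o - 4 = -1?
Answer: 1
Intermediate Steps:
C = 0
o = 3 (o = 4 - 1 = 3)
n(S, x) = 3 (n(S, x) = 0 + 3 = 3)
(n(6, M) + L(-1, 6))**2 = (3 - (-2 + 6))**2 = (3 - 1*4)**2 = (3 - 4)**2 = (-1)**2 = 1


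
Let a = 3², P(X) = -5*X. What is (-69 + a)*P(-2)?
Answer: -600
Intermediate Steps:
a = 9
(-69 + a)*P(-2) = (-69 + 9)*(-5*(-2)) = -60*10 = -600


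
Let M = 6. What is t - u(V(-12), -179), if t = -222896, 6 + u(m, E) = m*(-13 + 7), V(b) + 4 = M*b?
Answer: -223346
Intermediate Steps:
V(b) = -4 + 6*b
u(m, E) = -6 - 6*m (u(m, E) = -6 + m*(-13 + 7) = -6 + m*(-6) = -6 - 6*m)
t - u(V(-12), -179) = -222896 - (-6 - 6*(-4 + 6*(-12))) = -222896 - (-6 - 6*(-4 - 72)) = -222896 - (-6 - 6*(-76)) = -222896 - (-6 + 456) = -222896 - 1*450 = -222896 - 450 = -223346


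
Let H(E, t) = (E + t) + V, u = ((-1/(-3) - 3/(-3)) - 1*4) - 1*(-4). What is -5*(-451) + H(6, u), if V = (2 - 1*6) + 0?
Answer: 6775/3 ≈ 2258.3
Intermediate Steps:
V = -4 (V = (2 - 6) + 0 = -4 + 0 = -4)
u = 4/3 (u = ((-1*(-⅓) - 3*(-⅓)) - 4) + 4 = ((⅓ + 1) - 4) + 4 = (4/3 - 4) + 4 = -8/3 + 4 = 4/3 ≈ 1.3333)
H(E, t) = -4 + E + t (H(E, t) = (E + t) - 4 = -4 + E + t)
-5*(-451) + H(6, u) = -5*(-451) + (-4 + 6 + 4/3) = 2255 + 10/3 = 6775/3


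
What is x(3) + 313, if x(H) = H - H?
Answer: 313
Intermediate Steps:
x(H) = 0
x(3) + 313 = 0 + 313 = 313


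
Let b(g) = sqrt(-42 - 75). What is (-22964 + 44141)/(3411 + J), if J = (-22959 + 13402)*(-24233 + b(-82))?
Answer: 4904554911984/53637733224009997 + 607165767*I*sqrt(13)/53637733224009997 ≈ 9.1439e-5 + 4.0814e-8*I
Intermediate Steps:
b(g) = 3*I*sqrt(13) (b(g) = sqrt(-117) = 3*I*sqrt(13))
J = 231594781 - 28671*I*sqrt(13) (J = (-22959 + 13402)*(-24233 + 3*I*sqrt(13)) = -9557*(-24233 + 3*I*sqrt(13)) = 231594781 - 28671*I*sqrt(13) ≈ 2.3159e+8 - 1.0337e+5*I)
(-22964 + 44141)/(3411 + J) = (-22964 + 44141)/(3411 + (231594781 - 28671*I*sqrt(13))) = 21177/(231598192 - 28671*I*sqrt(13))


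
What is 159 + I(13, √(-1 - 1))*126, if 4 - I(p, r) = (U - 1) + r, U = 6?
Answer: 33 - 126*I*√2 ≈ 33.0 - 178.19*I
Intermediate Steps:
I(p, r) = -1 - r (I(p, r) = 4 - ((6 - 1) + r) = 4 - (5 + r) = 4 + (-5 - r) = -1 - r)
159 + I(13, √(-1 - 1))*126 = 159 + (-1 - √(-1 - 1))*126 = 159 + (-1 - √(-2))*126 = 159 + (-1 - I*√2)*126 = 159 + (-126 - 126*I*√2) = 33 - 126*I*√2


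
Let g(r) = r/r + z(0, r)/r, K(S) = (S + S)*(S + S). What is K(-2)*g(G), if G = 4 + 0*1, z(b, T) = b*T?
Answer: 16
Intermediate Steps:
z(b, T) = T*b
K(S) = 4*S² (K(S) = (2*S)*(2*S) = 4*S²)
G = 4 (G = 4 + 0 = 4)
g(r) = 1 (g(r) = r/r + (r*0)/r = 1 + 0/r = 1 + 0 = 1)
K(-2)*g(G) = (4*(-2)²)*1 = (4*4)*1 = 16*1 = 16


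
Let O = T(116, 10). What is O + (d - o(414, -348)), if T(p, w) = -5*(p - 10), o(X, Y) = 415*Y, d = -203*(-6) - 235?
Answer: 144873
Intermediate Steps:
d = 983 (d = 1218 - 235 = 983)
T(p, w) = 50 - 5*p (T(p, w) = -5*(-10 + p) = 50 - 5*p)
O = -530 (O = 50 - 5*116 = 50 - 580 = -530)
O + (d - o(414, -348)) = -530 + (983 - 415*(-348)) = -530 + (983 - 1*(-144420)) = -530 + (983 + 144420) = -530 + 145403 = 144873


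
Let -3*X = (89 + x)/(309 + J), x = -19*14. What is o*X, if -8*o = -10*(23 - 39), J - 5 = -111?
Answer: -1180/203 ≈ -5.8128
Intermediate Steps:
J = -106 (J = 5 - 111 = -106)
x = -266
o = -20 (o = -(-5)*(23 - 39)/4 = -(-5)*(-16)/4 = -⅛*160 = -20)
X = 59/203 (X = -(89 - 266)/(3*(309 - 106)) = -(-59)/203 = -⅓*(-177/203) = 59/203 ≈ 0.29064)
o*X = -20*59/203 = -1180/203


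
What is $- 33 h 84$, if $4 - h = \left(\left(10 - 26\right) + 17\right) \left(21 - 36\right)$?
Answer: $-52668$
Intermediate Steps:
$h = 19$ ($h = 4 - \left(\left(10 - 26\right) + 17\right) \left(21 - 36\right) = 4 - \left(\left(10 - 26\right) + 17\right) \left(-15\right) = 4 - \left(-16 + 17\right) \left(-15\right) = 4 - 1 \left(-15\right) = 4 - -15 = 4 + 15 = 19$)
$- 33 h 84 = \left(-33\right) 19 \cdot 84 = \left(-627\right) 84 = -52668$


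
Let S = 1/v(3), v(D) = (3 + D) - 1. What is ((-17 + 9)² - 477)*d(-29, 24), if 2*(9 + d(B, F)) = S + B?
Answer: 48321/5 ≈ 9664.2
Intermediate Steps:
v(D) = 2 + D
S = ⅕ (S = 1/(2 + 3) = 1/5 = ⅕ ≈ 0.20000)
d(B, F) = -89/10 + B/2 (d(B, F) = -9 + (⅕ + B)/2 = -9 + (⅒ + B/2) = -89/10 + B/2)
((-17 + 9)² - 477)*d(-29, 24) = ((-17 + 9)² - 477)*(-89/10 + (½)*(-29)) = ((-8)² - 477)*(-89/10 - 29/2) = (64 - 477)*(-117/5) = -413*(-117/5) = 48321/5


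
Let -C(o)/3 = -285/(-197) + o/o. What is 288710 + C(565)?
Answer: 56874424/197 ≈ 2.8870e+5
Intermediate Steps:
C(o) = -1446/197 (C(o) = -3*(-285/(-197) + o/o) = -3*(-285*(-1/197) + 1) = -3*(285/197 + 1) = -3*482/197 = -1446/197)
288710 + C(565) = 288710 - 1446/197 = 56874424/197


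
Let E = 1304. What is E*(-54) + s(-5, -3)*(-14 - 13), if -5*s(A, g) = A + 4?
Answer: -352107/5 ≈ -70421.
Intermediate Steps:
s(A, g) = -⅘ - A/5 (s(A, g) = -(A + 4)/5 = -(4 + A)/5 = -⅘ - A/5)
E*(-54) + s(-5, -3)*(-14 - 13) = 1304*(-54) + (-⅘ - ⅕*(-5))*(-14 - 13) = -70416 + (-⅘ + 1)*(-27) = -70416 + (⅕)*(-27) = -70416 - 27/5 = -352107/5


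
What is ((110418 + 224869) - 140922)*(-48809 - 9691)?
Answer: -11370352500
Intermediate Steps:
((110418 + 224869) - 140922)*(-48809 - 9691) = (335287 - 140922)*(-58500) = 194365*(-58500) = -11370352500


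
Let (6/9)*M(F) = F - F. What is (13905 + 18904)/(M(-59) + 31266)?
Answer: 32809/31266 ≈ 1.0494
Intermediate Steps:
M(F) = 0 (M(F) = 3*(F - F)/2 = (3/2)*0 = 0)
(13905 + 18904)/(M(-59) + 31266) = (13905 + 18904)/(0 + 31266) = 32809/31266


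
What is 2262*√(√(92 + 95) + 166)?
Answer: 2262*√(166 + √187) ≈ 30321.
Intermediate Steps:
2262*√(√(92 + 95) + 166) = 2262*√(√187 + 166) = 2262*√(166 + √187)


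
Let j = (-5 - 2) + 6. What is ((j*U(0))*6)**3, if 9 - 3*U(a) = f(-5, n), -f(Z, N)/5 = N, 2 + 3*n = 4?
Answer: -405224/27 ≈ -15008.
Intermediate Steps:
n = 2/3 (n = -2/3 + (1/3)*4 = -2/3 + 4/3 = 2/3 ≈ 0.66667)
f(Z, N) = -5*N
U(a) = 37/9 (U(a) = 3 - (-5)*2/(3*3) = 3 - 1/3*(-10/3) = 3 + 10/9 = 37/9)
j = -1 (j = -7 + 6 = -1)
((j*U(0))*6)**3 = (-1*37/9*6)**3 = (-37/9*6)**3 = (-74/3)**3 = -405224/27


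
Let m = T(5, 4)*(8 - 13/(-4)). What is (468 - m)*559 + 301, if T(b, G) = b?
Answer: 921877/4 ≈ 2.3047e+5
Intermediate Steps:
m = 225/4 (m = 5*(8 - 13/(-4)) = 5*(8 - 13*(-¼)) = 5*(8 + 13/4) = 5*(45/4) = 225/4 ≈ 56.250)
(468 - m)*559 + 301 = (468 - 1*225/4)*559 + 301 = (468 - 225/4)*559 + 301 = (1647/4)*559 + 301 = 920673/4 + 301 = 921877/4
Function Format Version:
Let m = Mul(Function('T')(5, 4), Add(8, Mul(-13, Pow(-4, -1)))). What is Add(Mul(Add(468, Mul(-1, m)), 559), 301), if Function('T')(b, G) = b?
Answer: Rational(921877, 4) ≈ 2.3047e+5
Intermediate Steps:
m = Rational(225, 4) (m = Mul(5, Add(8, Mul(-13, Pow(-4, -1)))) = Mul(5, Add(8, Mul(-13, Rational(-1, 4)))) = Mul(5, Add(8, Rational(13, 4))) = Mul(5, Rational(45, 4)) = Rational(225, 4) ≈ 56.250)
Add(Mul(Add(468, Mul(-1, m)), 559), 301) = Add(Mul(Add(468, Mul(-1, Rational(225, 4))), 559), 301) = Add(Mul(Add(468, Rational(-225, 4)), 559), 301) = Add(Mul(Rational(1647, 4), 559), 301) = Add(Rational(920673, 4), 301) = Rational(921877, 4)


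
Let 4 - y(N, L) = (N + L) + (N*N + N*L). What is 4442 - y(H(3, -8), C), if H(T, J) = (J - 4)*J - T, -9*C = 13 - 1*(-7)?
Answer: 116740/9 ≈ 12971.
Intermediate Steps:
C = -20/9 (C = -(13 - 1*(-7))/9 = -(13 + 7)/9 = -⅑*20 = -20/9 ≈ -2.2222)
H(T, J) = -T + J*(-4 + J) (H(T, J) = (-4 + J)*J - T = J*(-4 + J) - T = -T + J*(-4 + J))
y(N, L) = 4 - L - N - N² - L*N (y(N, L) = 4 - ((N + L) + (N*N + N*L)) = 4 - ((L + N) + (N² + L*N)) = 4 - (L + N + N² + L*N) = 4 + (-L - N - N² - L*N) = 4 - L - N - N² - L*N)
4442 - y(H(3, -8), C) = 4442 - (4 - 1*(-20/9) - ((-8)² - 1*3 - 4*(-8)) - ((-8)² - 1*3 - 4*(-8))² - 1*(-20/9)*((-8)² - 1*3 - 4*(-8))) = 4442 - (4 + 20/9 - (64 - 3 + 32) - (64 - 3 + 32)² - 1*(-20/9)*(64 - 3 + 32)) = 4442 - (4 + 20/9 - 1*93 - 1*93² - 1*(-20/9)*93) = 4442 - (4 + 20/9 - 93 - 1*8649 + 620/3) = 4442 - (4 + 20/9 - 93 - 8649 + 620/3) = 4442 - 1*(-76762/9) = 4442 + 76762/9 = 116740/9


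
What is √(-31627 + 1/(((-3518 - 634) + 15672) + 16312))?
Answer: I*√124994458146/1988 ≈ 177.84*I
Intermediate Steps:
√(-31627 + 1/(((-3518 - 634) + 15672) + 16312)) = √(-31627 + 1/((-4152 + 15672) + 16312)) = √(-31627 + 1/(11520 + 16312)) = √(-31627 + 1/27832) = √(-880242663/27832) = I*√124994458146/1988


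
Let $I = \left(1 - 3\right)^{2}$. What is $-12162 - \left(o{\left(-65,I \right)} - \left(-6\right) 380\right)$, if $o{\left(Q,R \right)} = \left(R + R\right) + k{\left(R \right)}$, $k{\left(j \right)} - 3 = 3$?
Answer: $-14456$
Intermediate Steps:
$k{\left(j \right)} = 6$ ($k{\left(j \right)} = 3 + 3 = 6$)
$I = 4$ ($I = \left(-2\right)^{2} = 4$)
$o{\left(Q,R \right)} = 6 + 2 R$ ($o{\left(Q,R \right)} = \left(R + R\right) + 6 = 2 R + 6 = 6 + 2 R$)
$-12162 - \left(o{\left(-65,I \right)} - \left(-6\right) 380\right) = -12162 - \left(\left(6 + 2 \cdot 4\right) - \left(-6\right) 380\right) = -12162 - \left(\left(6 + 8\right) - -2280\right) = -12162 - \left(14 + 2280\right) = -12162 - 2294 = -14456$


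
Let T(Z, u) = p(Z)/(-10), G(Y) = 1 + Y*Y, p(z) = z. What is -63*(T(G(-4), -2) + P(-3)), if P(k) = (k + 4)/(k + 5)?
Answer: 378/5 ≈ 75.600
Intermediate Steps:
P(k) = (4 + k)/(5 + k)
G(Y) = 1 + Y²
T(Z, u) = -Z/10 (T(Z, u) = Z/(-10) = Z*(-⅒) = -Z/10)
-63*(T(G(-4), -2) + P(-3)) = -63*(-(1 + (-4)²)/10 + (4 - 3)/(5 - 3)) = -63*(-(1 + 16)/10 + 1/2) = -63*(-⅒*17 + (½)*1) = -63*(-17/10 + ½) = -63*(-6/5) = 378/5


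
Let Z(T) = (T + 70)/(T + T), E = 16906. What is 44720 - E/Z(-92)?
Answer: -1063432/11 ≈ -96676.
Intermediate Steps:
Z(T) = (70 + T)/(2*T) (Z(T) = (70 + T)/((2*T)) = (70 + T)*(1/(2*T)) = (70 + T)/(2*T))
44720 - E/Z(-92) = 44720 - 16906/((½)*(70 - 92)/(-92)) = 44720 - 16906/((½)*(-1/92)*(-22)) = 44720 - 16906/11/92 = 44720 - 16906*92/11 = 44720 - 1*1555352/11 = 44720 - 1555352/11 = -1063432/11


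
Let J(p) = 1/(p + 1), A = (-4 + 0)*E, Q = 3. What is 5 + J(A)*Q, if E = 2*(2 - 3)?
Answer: 16/3 ≈ 5.3333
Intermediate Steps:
E = -2 (E = 2*(-1) = -2)
A = 8 (A = (-4 + 0)*(-2) = -4*(-2) = 8)
J(p) = 1/(1 + p)
5 + J(A)*Q = 5 + 3/(1 + 8) = 5 + 3/9 = 5 + (1/9)*3 = 5 + 1/3 = 16/3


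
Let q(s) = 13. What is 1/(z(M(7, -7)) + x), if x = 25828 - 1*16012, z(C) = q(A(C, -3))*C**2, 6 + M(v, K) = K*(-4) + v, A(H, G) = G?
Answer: 1/20749 ≈ 4.8195e-5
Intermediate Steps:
M(v, K) = -6 + v - 4*K (M(v, K) = -6 + (K*(-4) + v) = -6 + (-4*K + v) = -6 + (v - 4*K) = -6 + v - 4*K)
z(C) = 13*C**2
x = 9816 (x = 25828 - 16012 = 9816)
1/(z(M(7, -7)) + x) = 1/(13*(-6 + 7 - 4*(-7))**2 + 9816) = 1/(13*(-6 + 7 + 28)**2 + 9816) = 1/(13*29**2 + 9816) = 1/(13*841 + 9816) = 1/(10933 + 9816) = 1/20749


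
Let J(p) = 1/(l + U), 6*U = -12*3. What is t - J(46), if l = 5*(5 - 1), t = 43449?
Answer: 608285/14 ≈ 43449.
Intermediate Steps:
U = -6 (U = (-12*3)/6 = (⅙)*(-36) = -6)
l = 20 (l = 5*4 = 20)
J(p) = 1/14 (J(p) = 1/(20 - 6) = 1/14)
t - J(46) = 43449 - 1*1/14 = 43449 - 1/14 = 608285/14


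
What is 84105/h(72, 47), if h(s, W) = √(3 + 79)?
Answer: 84105*√82/82 ≈ 9287.8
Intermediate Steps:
h(s, W) = √82
84105/h(72, 47) = 84105/(√82) = 84105*(√82/82) = 84105*√82/82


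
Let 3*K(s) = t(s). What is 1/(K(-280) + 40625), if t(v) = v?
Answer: 3/121595 ≈ 2.4672e-5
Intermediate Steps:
K(s) = s/3
1/(K(-280) + 40625) = 1/((⅓)*(-280) + 40625) = 1/(-280/3 + 40625) = 1/(121595/3) = 3/121595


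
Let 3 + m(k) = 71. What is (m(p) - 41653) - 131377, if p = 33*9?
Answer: -172962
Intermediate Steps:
p = 297
m(k) = 68 (m(k) = -3 + 71 = 68)
(m(p) - 41653) - 131377 = (68 - 41653) - 131377 = -41585 - 131377 = -172962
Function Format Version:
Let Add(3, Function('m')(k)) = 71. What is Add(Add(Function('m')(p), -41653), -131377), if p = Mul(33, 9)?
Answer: -172962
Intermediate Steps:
p = 297
Function('m')(k) = 68 (Function('m')(k) = Add(-3, 71) = 68)
Add(Add(Function('m')(p), -41653), -131377) = Add(Add(68, -41653), -131377) = Add(-41585, -131377) = -172962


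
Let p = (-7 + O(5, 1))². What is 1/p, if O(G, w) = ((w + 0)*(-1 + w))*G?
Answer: 1/49 ≈ 0.020408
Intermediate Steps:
O(G, w) = G*w*(-1 + w) (O(G, w) = (w*(-1 + w))*G = G*w*(-1 + w))
p = 49 (p = (-7 + 5*1*(-1 + 1))² = (-7 + 5*1*0)² = (-7 + 0)² = (-7)² = 49)
1/p = 1/49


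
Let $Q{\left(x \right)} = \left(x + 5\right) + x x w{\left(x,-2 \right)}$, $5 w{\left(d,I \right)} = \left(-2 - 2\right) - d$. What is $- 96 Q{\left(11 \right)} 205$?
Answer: $6828960$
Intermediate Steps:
$w{\left(d,I \right)} = - \frac{4}{5} - \frac{d}{5}$ ($w{\left(d,I \right)} = \frac{\left(-2 - 2\right) - d}{5} = \frac{-4 - d}{5} = - \frac{4}{5} - \frac{d}{5}$)
$Q{\left(x \right)} = 5 + x + x^{2} \left(- \frac{4}{5} - \frac{x}{5}\right)$ ($Q{\left(x \right)} = \left(x + 5\right) + x x \left(- \frac{4}{5} - \frac{x}{5}\right) = \left(5 + x\right) + x^{2} \left(- \frac{4}{5} - \frac{x}{5}\right) = 5 + x + x^{2} \left(- \frac{4}{5} - \frac{x}{5}\right)$)
$- 96 Q{\left(11 \right)} 205 = - 96 \left(5 + 11 - \frac{11^{2} \left(4 + 11\right)}{5}\right) 205 = - 96 \left(5 + 11 - \frac{121}{5} \cdot 15\right) 205 = - 96 \left(5 + 11 - 363\right) 205 = \left(-96\right) \left(-347\right) 205 = 33312 \cdot 205 = 6828960$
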